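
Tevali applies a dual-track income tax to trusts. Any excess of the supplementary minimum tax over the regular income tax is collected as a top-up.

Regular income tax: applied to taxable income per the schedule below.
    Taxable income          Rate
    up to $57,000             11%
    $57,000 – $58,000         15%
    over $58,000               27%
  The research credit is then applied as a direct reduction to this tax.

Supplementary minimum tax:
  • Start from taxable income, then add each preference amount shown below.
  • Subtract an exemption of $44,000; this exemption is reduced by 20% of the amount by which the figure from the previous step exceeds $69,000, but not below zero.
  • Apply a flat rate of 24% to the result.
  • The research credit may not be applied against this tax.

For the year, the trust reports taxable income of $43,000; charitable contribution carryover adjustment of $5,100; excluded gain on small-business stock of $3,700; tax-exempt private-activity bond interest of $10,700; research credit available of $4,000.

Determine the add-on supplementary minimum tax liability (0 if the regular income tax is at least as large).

Regular income tax:
  $43,000 × 11% = $4,730
  Less research credit $4,000 → $730

Supplementary minimum tax:
  Adjusted income: $43,000 + $5,100 + $3,700 + $10,700 = $62,500
  Exemption: $62,500 ≤ $69,000, so full $44,000 applies
  Base: $62,500 − $44,000 = $18,500
  $18,500 × 24% = $4,440

Excess of supplementary minimum tax over regular income tax: $4,440 − $730 = $3,710.

$3,710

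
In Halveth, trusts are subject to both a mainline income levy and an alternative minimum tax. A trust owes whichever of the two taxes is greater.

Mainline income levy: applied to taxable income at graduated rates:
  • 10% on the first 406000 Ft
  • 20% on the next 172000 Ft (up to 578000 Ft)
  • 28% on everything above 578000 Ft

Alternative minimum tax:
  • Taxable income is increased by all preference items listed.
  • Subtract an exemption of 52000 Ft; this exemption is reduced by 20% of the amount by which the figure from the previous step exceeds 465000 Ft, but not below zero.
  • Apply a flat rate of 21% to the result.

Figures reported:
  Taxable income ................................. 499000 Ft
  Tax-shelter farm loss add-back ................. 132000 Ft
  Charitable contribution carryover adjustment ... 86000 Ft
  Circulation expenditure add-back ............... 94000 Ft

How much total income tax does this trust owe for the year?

170310 Ft

Mainline income levy:
  406000 Ft × 10% = 40600 Ft
  93000 Ft × 20% = 18600 Ft
  → 59200 Ft

Alternative minimum tax:
  Adjusted income: 499000 Ft + 132000 Ft + 86000 Ft + 94000 Ft = 811000 Ft
  Exemption: 20% × (811000 Ft − 465000 Ft) = 69200 Ft ≥ 52000 Ft, so the exemption is fully phased out
  Base: 811000 Ft − 0 Ft = 811000 Ft
  811000 Ft × 21% = 170310 Ft

170310 Ft > 59200 Ft, so the alternative minimum tax is the binding amount.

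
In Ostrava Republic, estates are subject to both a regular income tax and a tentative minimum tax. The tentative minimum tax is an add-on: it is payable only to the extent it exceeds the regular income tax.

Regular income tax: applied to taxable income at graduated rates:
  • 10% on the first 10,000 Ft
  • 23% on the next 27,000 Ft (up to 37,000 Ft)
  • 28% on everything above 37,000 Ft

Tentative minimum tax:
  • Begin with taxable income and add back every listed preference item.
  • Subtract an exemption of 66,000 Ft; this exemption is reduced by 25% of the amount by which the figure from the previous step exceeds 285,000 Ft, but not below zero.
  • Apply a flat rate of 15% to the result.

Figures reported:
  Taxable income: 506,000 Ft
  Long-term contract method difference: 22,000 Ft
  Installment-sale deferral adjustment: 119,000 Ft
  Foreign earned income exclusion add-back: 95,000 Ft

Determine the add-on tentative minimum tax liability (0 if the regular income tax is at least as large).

0 Ft

Tentative minimum tax:
  Adjusted income: 506,000 Ft + 22,000 Ft + 119,000 Ft + 95,000 Ft = 742,000 Ft
  Exemption: 25% × (742,000 Ft − 285,000 Ft) = 114,250 Ft ≥ 66,000 Ft, so the exemption is fully phased out
  Base: 742,000 Ft − 0 Ft = 742,000 Ft
  742,000 Ft × 15% = 111,300 Ft

Regular income tax:
  10,000 Ft × 10% = 1,000 Ft
  27,000 Ft × 23% = 6,210 Ft
  469,000 Ft × 28% = 131,320 Ft
  → 138,530 Ft

111,300 Ft ≤ 138,530 Ft, so no add-on is due.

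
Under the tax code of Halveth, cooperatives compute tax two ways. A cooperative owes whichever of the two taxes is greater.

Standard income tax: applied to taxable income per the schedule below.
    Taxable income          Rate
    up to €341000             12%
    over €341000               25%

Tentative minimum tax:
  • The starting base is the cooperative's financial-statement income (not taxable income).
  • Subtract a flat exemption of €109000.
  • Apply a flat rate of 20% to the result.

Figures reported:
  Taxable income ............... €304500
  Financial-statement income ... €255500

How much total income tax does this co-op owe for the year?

Standard income tax:
  €304500 × 12% = €36540

Tentative minimum tax:
  Base (financial-statement income): €255500
  Less exemption €109000 → base €146500
  €146500 × 20% = €29300

€36540 > €29300, so the standard income tax governs.

€36540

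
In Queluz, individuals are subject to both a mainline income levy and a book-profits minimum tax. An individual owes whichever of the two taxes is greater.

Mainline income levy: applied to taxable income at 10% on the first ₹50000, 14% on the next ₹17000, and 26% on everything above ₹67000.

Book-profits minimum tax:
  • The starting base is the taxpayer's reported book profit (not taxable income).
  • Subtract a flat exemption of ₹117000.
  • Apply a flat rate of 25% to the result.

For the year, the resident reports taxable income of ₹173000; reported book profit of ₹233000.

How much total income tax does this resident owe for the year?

Mainline income levy:
  ₹50000 × 10% = ₹5000
  ₹17000 × 14% = ₹2380
  ₹106000 × 26% = ₹27560
  → ₹34940

Book-profits minimum tax:
  Base (reported book profit): ₹233000
  Less exemption ₹117000 → base ₹116000
  ₹116000 × 25% = ₹29000

₹34940 > ₹29000, so the mainline income levy governs.

₹34940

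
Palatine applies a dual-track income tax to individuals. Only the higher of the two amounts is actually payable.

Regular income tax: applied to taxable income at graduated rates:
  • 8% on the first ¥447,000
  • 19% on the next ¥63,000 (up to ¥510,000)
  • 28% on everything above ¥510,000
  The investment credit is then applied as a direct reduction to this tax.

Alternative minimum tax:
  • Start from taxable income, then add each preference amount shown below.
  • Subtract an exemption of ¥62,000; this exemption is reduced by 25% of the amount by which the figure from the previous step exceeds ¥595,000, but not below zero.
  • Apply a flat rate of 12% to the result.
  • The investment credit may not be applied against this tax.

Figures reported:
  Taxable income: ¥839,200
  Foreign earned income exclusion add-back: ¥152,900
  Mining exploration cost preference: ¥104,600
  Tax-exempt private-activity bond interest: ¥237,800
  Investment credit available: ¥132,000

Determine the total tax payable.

¥160,140

Alternative minimum tax:
  Adjusted income: ¥839,200 + ¥152,900 + ¥104,600 + ¥237,800 = ¥1,334,500
  Exemption: 25% × (¥1,334,500 − ¥595,000) = ¥184,875 ≥ ¥62,000, so the exemption is fully phased out
  Base: ¥1,334,500 − ¥0 = ¥1,334,500
  ¥1,334,500 × 12% = ¥160,140

Regular income tax:
  ¥447,000 × 8% = ¥35,760
  ¥63,000 × 19% = ¥11,970
  ¥329,200 × 28% = ¥92,176
  → ¥139,906
  Less investment credit ¥132,000 → ¥7,906

¥160,140 > ¥7,906, so the alternative minimum tax is the binding amount.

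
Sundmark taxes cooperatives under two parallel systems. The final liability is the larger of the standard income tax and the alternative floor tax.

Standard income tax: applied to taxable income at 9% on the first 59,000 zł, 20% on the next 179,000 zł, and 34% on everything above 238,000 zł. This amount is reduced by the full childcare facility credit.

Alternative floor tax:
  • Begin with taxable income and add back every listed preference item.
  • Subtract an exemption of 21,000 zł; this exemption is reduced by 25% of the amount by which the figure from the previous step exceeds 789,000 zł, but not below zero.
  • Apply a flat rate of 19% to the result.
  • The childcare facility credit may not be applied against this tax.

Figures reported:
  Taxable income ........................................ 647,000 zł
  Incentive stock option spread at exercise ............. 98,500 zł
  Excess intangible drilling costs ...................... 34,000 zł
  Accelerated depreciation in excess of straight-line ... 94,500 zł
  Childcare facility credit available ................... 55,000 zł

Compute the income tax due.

166,060 zł

Standard income tax:
  59,000 zł × 9% = 5,310 zł
  179,000 zł × 20% = 35,800 zł
  409,000 zł × 34% = 139,060 zł
  → 180,170 zł
  Less childcare facility credit 55,000 zł → 125,170 zł

Alternative floor tax:
  Adjusted income: 647,000 zł + 98,500 zł + 34,000 zł + 94,500 zł = 874,000 zł
  Exemption: 25% × (874,000 zł − 789,000 zł) = 21,250 zł ≥ 21,000 zł, so the exemption is fully phased out
  Base: 874,000 zł − 0 zł = 874,000 zł
  874,000 zł × 19% = 166,060 zł

166,060 zł > 125,170 zł, so the alternative floor tax is the binding amount.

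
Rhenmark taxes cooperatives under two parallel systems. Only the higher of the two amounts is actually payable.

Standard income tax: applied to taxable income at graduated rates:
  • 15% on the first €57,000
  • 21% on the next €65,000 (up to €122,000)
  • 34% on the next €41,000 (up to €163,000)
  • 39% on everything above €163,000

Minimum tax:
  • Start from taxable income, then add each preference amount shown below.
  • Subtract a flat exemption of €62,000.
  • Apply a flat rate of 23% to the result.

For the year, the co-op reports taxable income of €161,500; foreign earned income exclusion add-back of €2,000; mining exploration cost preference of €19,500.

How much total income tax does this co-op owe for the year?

€35,630

Standard income tax:
  €57,000 × 15% = €8,550
  €65,000 × 21% = €13,650
  €39,500 × 34% = €13,430
  → €35,630

Minimum tax:
  Adjusted income: €161,500 + €2,000 + €19,500 = €183,000
  Less exemption €62,000 → base €121,000
  €121,000 × 23% = €27,830

€35,630 > €27,830, so the standard income tax governs.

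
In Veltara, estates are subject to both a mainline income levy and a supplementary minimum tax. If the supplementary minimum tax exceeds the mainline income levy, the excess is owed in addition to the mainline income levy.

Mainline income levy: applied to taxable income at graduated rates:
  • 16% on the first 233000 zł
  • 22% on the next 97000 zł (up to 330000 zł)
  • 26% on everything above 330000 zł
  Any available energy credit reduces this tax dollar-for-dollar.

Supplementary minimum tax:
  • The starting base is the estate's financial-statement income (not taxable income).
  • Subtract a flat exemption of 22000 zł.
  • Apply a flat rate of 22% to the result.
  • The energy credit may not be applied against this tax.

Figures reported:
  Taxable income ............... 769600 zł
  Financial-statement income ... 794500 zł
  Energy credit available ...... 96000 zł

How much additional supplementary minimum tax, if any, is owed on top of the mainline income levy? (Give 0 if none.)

Supplementary minimum tax:
  Base (financial-statement income): 794500 zł
  Less exemption 22000 zł → base 772500 zł
  772500 zł × 22% = 169950 zł

Mainline income levy:
  233000 zł × 16% = 37280 zł
  97000 zł × 22% = 21340 zł
  439600 zł × 26% = 114296 zł
  → 172916 zł
  Less energy credit 96000 zł → 76916 zł

Excess of supplementary minimum tax over mainline income levy: 169950 zł − 76916 zł = 93034 zł.

93034 zł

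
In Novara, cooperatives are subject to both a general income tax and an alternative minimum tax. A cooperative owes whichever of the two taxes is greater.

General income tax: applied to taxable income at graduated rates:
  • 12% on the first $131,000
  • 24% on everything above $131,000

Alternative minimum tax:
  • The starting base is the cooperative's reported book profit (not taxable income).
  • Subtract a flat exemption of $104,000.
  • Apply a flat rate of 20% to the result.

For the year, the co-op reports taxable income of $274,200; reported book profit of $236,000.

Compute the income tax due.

General income tax:
  $131,000 × 12% = $15,720
  $143,200 × 24% = $34,368
  → $50,088

Alternative minimum tax:
  Base (reported book profit): $236,000
  Less exemption $104,000 → base $132,000
  $132,000 × 20% = $26,400

$50,088 > $26,400, so the general income tax governs.

$50,088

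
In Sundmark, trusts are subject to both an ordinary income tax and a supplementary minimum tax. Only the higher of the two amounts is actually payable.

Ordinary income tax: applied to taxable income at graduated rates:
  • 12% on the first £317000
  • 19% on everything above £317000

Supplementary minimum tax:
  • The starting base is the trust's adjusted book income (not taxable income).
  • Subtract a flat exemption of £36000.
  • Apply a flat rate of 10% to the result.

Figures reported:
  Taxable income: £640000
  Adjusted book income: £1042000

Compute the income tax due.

Ordinary income tax:
  £317000 × 12% = £38040
  £323000 × 19% = £61370
  → £99410

Supplementary minimum tax:
  Base (adjusted book income): £1042000
  Less exemption £36000 → base £1006000
  £1006000 × 10% = £100600

£100600 > £99410, so the supplementary minimum tax is the binding amount.

£100600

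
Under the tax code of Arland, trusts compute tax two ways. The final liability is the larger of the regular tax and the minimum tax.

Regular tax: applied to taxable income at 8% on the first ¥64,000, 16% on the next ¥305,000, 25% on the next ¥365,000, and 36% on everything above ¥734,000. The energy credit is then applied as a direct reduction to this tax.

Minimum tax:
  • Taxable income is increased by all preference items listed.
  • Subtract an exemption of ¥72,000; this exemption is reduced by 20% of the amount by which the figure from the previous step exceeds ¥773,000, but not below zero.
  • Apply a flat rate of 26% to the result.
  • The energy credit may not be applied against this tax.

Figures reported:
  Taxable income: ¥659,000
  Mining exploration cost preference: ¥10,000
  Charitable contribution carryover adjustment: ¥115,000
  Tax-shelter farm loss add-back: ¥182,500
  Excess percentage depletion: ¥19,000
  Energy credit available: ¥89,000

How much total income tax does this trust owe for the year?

¥248,560

Regular tax:
  ¥64,000 × 8% = ¥5,120
  ¥305,000 × 16% = ¥48,800
  ¥290,000 × 25% = ¥72,500
  → ¥126,420
  Less energy credit ¥89,000 → ¥37,420

Minimum tax:
  Adjusted income: ¥659,000 + ¥10,000 + ¥115,000 + ¥182,500 + ¥19,000 = ¥985,500
  Exemption: ¥72,000 − 20% × (¥985,500 − ¥773,000) = ¥72,000 − ¥42,500 = ¥29,500
  Base: ¥985,500 − ¥29,500 = ¥956,000
  ¥956,000 × 26% = ¥248,560

¥248,560 > ¥37,420, so the minimum tax is the binding amount.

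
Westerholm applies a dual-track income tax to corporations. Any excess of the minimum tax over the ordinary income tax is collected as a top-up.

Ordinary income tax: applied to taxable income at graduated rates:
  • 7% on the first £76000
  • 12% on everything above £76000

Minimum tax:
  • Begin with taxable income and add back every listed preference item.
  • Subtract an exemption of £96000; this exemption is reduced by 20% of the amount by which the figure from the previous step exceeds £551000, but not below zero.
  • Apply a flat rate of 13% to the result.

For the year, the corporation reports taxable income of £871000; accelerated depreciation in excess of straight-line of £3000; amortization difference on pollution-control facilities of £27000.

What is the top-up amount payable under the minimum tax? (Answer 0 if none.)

Minimum tax:
  Adjusted income: £871000 + £3000 + £27000 = £901000
  Exemption: £96000 − 20% × (£901000 − £551000) = £96000 − £70000 = £26000
  Base: £901000 − £26000 = £875000
  £875000 × 13% = £113750

Ordinary income tax:
  £76000 × 7% = £5320
  £795000 × 12% = £95400
  → £100720

Excess of minimum tax over ordinary income tax: £113750 − £100720 = £13030.

£13030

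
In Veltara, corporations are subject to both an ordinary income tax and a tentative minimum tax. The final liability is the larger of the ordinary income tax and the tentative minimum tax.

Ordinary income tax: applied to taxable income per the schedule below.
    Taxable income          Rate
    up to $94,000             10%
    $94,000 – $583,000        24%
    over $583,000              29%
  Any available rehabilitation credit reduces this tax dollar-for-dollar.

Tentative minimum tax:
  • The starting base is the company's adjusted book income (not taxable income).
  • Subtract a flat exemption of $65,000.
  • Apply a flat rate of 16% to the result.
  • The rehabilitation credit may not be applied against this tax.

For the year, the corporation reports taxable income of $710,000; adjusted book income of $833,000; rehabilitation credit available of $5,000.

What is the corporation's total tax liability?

Ordinary income tax:
  $94,000 × 10% = $9,400
  $489,000 × 24% = $117,360
  $127,000 × 29% = $36,830
  → $163,590
  Less rehabilitation credit $5,000 → $158,590

Tentative minimum tax:
  Base (adjusted book income): $833,000
  Less exemption $65,000 → base $768,000
  $768,000 × 16% = $122,880

$158,590 > $122,880, so the ordinary income tax governs.

$158,590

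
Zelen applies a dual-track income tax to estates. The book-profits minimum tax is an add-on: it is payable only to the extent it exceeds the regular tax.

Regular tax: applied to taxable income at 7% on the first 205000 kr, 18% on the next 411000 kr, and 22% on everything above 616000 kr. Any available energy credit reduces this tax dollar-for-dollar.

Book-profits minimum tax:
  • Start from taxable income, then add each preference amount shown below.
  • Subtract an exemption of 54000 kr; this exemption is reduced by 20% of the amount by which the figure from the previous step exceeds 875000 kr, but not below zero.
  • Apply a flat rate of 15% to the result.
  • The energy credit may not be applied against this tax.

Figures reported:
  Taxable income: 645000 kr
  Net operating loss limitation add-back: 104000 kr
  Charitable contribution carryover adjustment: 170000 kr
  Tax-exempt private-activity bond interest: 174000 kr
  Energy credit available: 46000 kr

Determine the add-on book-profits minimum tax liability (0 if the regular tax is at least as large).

Regular tax:
  205000 kr × 7% = 14350 kr
  411000 kr × 18% = 73980 kr
  29000 kr × 22% = 6380 kr
  → 94710 kr
  Less energy credit 46000 kr → 48710 kr

Book-profits minimum tax:
  Adjusted income: 645000 kr + 104000 kr + 170000 kr + 174000 kr = 1093000 kr
  Exemption: 54000 kr − 20% × (1093000 kr − 875000 kr) = 54000 kr − 43600 kr = 10400 kr
  Base: 1093000 kr − 10400 kr = 1082600 kr
  1082600 kr × 15% = 162390 kr

Excess of book-profits minimum tax over regular tax: 162390 kr − 48710 kr = 113680 kr.

113680 kr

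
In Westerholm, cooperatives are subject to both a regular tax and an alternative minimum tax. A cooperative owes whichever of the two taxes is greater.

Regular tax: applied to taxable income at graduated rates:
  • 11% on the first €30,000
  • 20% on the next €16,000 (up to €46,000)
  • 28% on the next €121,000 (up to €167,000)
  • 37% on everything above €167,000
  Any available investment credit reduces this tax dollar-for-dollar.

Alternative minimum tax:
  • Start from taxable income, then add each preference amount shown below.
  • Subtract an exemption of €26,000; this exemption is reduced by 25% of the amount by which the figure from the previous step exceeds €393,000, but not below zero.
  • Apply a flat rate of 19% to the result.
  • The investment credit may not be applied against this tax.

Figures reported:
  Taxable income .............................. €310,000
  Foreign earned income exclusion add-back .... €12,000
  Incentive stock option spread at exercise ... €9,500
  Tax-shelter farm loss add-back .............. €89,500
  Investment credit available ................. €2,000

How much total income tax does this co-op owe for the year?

€91,290

Regular tax:
  €30,000 × 11% = €3,300
  €16,000 × 20% = €3,200
  €121,000 × 28% = €33,880
  €143,000 × 37% = €52,910
  → €93,290
  Less investment credit €2,000 → €91,290

Alternative minimum tax:
  Adjusted income: €310,000 + €12,000 + €9,500 + €89,500 = €421,000
  Exemption: €26,000 − 25% × (€421,000 − €393,000) = €26,000 − €7,000 = €19,000
  Base: €421,000 − €19,000 = €402,000
  €402,000 × 19% = €76,380

€91,290 > €76,380, so the regular tax governs.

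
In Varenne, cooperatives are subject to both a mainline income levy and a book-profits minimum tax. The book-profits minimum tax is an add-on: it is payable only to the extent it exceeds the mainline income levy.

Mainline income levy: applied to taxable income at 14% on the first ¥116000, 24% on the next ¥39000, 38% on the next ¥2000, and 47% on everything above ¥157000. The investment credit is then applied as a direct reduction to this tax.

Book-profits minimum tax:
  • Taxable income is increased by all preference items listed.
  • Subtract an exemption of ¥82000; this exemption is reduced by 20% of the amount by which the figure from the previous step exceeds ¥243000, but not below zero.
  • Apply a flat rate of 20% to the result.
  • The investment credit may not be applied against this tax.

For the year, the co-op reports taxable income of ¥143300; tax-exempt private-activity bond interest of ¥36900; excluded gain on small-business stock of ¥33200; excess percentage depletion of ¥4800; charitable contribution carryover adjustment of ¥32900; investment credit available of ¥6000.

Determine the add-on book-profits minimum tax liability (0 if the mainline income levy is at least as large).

Mainline income levy:
  ¥116000 × 14% = ¥16240
  ¥27300 × 24% = ¥6552
  → ¥22792
  Less investment credit ¥6000 → ¥16792

Book-profits minimum tax:
  Adjusted income: ¥143300 + ¥36900 + ¥33200 + ¥4800 + ¥32900 = ¥251100
  Exemption: ¥82000 − 20% × (¥251100 − ¥243000) = ¥82000 − ¥1620 = ¥80380
  Base: ¥251100 − ¥80380 = ¥170720
  ¥170720 × 20% = ¥34144

Excess of book-profits minimum tax over mainline income levy: ¥34144 − ¥16792 = ¥17352.

¥17352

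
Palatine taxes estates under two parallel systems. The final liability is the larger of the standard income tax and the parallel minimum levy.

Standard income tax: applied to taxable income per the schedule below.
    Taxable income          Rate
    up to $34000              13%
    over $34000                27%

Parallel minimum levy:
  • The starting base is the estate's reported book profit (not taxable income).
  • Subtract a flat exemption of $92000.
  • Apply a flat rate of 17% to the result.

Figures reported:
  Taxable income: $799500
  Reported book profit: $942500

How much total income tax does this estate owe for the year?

Parallel minimum levy:
  Base (reported book profit): $942500
  Less exemption $92000 → base $850500
  $850500 × 17% = $144585

Standard income tax:
  $34000 × 13% = $4420
  $765500 × 27% = $206685
  → $211105

$211105 > $144585, so the standard income tax governs.

$211105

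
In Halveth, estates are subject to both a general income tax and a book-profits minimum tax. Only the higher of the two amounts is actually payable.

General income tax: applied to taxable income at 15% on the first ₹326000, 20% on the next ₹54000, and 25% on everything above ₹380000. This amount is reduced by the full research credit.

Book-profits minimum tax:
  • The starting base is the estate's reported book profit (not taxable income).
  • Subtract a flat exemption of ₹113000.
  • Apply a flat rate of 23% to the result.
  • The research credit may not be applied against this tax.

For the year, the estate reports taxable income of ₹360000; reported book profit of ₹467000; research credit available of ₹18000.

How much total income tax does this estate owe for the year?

₹81420

Book-profits minimum tax:
  Base (reported book profit): ₹467000
  Less exemption ₹113000 → base ₹354000
  ₹354000 × 23% = ₹81420

General income tax:
  ₹326000 × 15% = ₹48900
  ₹34000 × 20% = ₹6800
  → ₹55700
  Less research credit ₹18000 → ₹37700

₹81420 > ₹37700, so the book-profits minimum tax is the binding amount.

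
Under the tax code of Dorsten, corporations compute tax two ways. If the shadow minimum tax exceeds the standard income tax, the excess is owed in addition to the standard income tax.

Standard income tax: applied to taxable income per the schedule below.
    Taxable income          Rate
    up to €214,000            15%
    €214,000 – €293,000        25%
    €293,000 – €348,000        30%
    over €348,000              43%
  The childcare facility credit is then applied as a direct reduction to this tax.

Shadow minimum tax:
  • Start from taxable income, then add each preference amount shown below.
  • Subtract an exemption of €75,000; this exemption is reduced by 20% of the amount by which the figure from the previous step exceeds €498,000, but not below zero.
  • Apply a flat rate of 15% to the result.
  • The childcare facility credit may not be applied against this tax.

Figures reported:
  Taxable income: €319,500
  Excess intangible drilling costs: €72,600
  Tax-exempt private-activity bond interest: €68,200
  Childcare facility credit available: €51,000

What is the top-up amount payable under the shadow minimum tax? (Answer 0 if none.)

€48,995

Standard income tax:
  €214,000 × 15% = €32,100
  €79,000 × 25% = €19,750
  €26,500 × 30% = €7,950
  → €59,800
  Less childcare facility credit €51,000 → €8,800

Shadow minimum tax:
  Adjusted income: €319,500 + €72,600 + €68,200 = €460,300
  Exemption: €460,300 ≤ €498,000, so full €75,000 applies
  Base: €460,300 − €75,000 = €385,300
  €385,300 × 15% = €57,795

Excess of shadow minimum tax over standard income tax: €57,795 − €8,800 = €48,995.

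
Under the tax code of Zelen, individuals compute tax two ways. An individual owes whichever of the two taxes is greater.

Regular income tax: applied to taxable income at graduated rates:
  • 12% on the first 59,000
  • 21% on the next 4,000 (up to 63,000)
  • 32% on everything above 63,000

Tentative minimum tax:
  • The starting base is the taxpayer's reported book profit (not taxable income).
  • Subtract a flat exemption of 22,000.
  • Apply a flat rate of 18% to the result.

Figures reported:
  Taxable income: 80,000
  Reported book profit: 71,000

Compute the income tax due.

Regular income tax:
  59,000 × 12% = 7,080
  4,000 × 21% = 840
  17,000 × 32% = 5,440
  → 13,360

Tentative minimum tax:
  Base (reported book profit): 71,000
  Less exemption 22,000 → base 49,000
  49,000 × 18% = 8,820

13,360 > 8,820, so the regular income tax governs.

13,360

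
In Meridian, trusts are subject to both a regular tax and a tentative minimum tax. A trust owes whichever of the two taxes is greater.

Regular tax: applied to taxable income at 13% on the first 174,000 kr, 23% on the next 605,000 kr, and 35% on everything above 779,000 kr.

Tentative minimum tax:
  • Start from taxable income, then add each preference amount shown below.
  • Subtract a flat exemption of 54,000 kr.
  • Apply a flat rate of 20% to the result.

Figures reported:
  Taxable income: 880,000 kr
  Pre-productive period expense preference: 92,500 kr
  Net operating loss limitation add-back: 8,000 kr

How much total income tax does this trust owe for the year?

197,120 kr

Tentative minimum tax:
  Adjusted income: 880,000 kr + 92,500 kr + 8,000 kr = 980,500 kr
  Less exemption 54,000 kr → base 926,500 kr
  926,500 kr × 20% = 185,300 kr

Regular tax:
  174,000 kr × 13% = 22,620 kr
  605,000 kr × 23% = 139,150 kr
  101,000 kr × 35% = 35,350 kr
  → 197,120 kr

197,120 kr > 185,300 kr, so the regular tax governs.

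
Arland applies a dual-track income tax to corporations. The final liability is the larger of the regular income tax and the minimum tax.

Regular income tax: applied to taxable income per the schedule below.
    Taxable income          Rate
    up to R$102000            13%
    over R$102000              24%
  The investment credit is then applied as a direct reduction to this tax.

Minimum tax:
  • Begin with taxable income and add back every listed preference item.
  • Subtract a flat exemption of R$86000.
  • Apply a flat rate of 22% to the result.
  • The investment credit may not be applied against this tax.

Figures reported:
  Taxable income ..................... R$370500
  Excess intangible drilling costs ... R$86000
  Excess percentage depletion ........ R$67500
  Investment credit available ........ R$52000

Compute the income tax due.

Regular income tax:
  R$102000 × 13% = R$13260
  R$268500 × 24% = R$64440
  → R$77700
  Less investment credit R$52000 → R$25700

Minimum tax:
  Adjusted income: R$370500 + R$86000 + R$67500 = R$524000
  Less exemption R$86000 → base R$438000
  R$438000 × 22% = R$96360

R$96360 > R$25700, so the minimum tax is the binding amount.

R$96360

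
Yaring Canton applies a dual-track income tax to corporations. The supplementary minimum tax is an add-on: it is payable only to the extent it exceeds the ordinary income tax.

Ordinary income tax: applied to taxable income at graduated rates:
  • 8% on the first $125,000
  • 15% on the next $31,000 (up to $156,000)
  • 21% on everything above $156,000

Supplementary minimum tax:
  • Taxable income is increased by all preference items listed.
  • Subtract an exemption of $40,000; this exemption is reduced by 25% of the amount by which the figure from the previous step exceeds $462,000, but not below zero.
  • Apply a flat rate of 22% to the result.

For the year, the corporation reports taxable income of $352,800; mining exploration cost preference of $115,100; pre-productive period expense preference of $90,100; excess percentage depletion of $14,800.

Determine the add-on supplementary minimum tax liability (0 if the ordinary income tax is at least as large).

$67,332

Supplementary minimum tax:
  Adjusted income: $352,800 + $115,100 + $90,100 + $14,800 = $572,800
  Exemption: $40,000 − 25% × ($572,800 − $462,000) = $40,000 − $27,700 = $12,300
  Base: $572,800 − $12,300 = $560,500
  $560,500 × 22% = $123,310

Ordinary income tax:
  $125,000 × 8% = $10,000
  $31,000 × 15% = $4,650
  $196,800 × 21% = $41,328
  → $55,978

Excess of supplementary minimum tax over ordinary income tax: $123,310 − $55,978 = $67,332.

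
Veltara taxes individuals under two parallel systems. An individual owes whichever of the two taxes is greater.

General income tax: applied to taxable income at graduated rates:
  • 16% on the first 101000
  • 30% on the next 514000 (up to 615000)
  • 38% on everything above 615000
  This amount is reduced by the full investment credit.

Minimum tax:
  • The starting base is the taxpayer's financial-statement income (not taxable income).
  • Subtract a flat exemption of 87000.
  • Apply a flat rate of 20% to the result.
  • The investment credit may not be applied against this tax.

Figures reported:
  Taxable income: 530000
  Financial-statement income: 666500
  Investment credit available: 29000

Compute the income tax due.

Minimum tax:
  Base (financial-statement income): 666500
  Less exemption 87000 → base 579500
  579500 × 20% = 115900

General income tax:
  101000 × 16% = 16160
  429000 × 30% = 128700
  → 144860
  Less investment credit 29000 → 115860

115900 > 115860, so the minimum tax is the binding amount.

115900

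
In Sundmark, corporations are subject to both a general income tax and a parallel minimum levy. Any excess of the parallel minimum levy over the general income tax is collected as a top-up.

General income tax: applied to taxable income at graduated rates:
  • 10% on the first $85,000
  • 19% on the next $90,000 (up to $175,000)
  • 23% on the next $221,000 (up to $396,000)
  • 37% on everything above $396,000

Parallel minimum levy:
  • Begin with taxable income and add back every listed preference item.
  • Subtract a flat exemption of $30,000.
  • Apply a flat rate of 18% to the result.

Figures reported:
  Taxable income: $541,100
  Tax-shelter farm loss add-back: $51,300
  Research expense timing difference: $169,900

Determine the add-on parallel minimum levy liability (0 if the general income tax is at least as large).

$1,697

Parallel minimum levy:
  Adjusted income: $541,100 + $51,300 + $169,900 = $762,300
  Less exemption $30,000 → base $732,300
  $732,300 × 18% = $131,814

General income tax:
  $85,000 × 10% = $8,500
  $90,000 × 19% = $17,100
  $221,000 × 23% = $50,830
  $145,100 × 37% = $53,687
  → $130,117

Excess of parallel minimum levy over general income tax: $131,814 − $130,117 = $1,697.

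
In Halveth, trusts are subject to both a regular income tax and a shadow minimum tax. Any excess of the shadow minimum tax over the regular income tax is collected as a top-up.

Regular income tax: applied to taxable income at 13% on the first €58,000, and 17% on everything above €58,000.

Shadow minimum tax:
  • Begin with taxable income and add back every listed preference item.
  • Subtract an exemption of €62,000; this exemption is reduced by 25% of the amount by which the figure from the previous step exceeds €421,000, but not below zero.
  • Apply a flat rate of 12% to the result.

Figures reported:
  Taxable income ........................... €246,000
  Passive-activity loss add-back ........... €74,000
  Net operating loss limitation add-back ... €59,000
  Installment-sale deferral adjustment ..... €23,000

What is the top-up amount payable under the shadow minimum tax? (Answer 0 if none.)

Regular income tax:
  €58,000 × 13% = €7,540
  €188,000 × 17% = €31,960
  → €39,500

Shadow minimum tax:
  Adjusted income: €246,000 + €74,000 + €59,000 + €23,000 = €402,000
  Exemption: €402,000 ≤ €421,000, so full €62,000 applies
  Base: €402,000 − €62,000 = €340,000
  €340,000 × 12% = €40,800

Excess of shadow minimum tax over regular income tax: €40,800 − €39,500 = €1,300.

€1,300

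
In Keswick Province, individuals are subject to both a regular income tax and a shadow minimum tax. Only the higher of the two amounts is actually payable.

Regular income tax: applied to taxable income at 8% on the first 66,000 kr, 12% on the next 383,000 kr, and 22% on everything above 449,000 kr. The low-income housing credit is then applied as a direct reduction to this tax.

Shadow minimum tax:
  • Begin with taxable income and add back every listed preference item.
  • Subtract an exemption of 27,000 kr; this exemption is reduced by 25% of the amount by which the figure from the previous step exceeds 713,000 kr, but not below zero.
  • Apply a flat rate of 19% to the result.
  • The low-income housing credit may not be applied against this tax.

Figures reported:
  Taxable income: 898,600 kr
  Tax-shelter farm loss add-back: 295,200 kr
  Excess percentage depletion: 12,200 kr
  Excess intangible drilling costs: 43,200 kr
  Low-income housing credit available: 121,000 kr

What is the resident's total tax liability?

Shadow minimum tax:
  Adjusted income: 898,600 kr + 295,200 kr + 12,200 kr + 43,200 kr = 1,249,200 kr
  Exemption: 25% × (1,249,200 kr − 713,000 kr) = 134,050 kr ≥ 27,000 kr, so the exemption is fully phased out
  Base: 1,249,200 kr − 0 kr = 1,249,200 kr
  1,249,200 kr × 19% = 237,348 kr

Regular income tax:
  66,000 kr × 8% = 5,280 kr
  383,000 kr × 12% = 45,960 kr
  449,600 kr × 22% = 98,912 kr
  → 150,152 kr
  Less low-income housing credit 121,000 kr → 29,152 kr

237,348 kr > 29,152 kr, so the shadow minimum tax is the binding amount.

237,348 kr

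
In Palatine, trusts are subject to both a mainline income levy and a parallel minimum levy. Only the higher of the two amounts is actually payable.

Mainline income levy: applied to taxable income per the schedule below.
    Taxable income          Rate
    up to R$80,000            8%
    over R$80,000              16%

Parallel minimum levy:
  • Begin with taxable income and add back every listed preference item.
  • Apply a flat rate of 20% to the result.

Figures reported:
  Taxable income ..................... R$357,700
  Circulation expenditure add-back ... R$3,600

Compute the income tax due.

Mainline income levy:
  R$80,000 × 8% = R$6,400
  R$277,700 × 16% = R$44,432
  → R$50,832

Parallel minimum levy:
  Adjusted income: R$357,700 + R$3,600 = R$361,300
  R$361,300 × 20% = R$72,260

R$72,260 > R$50,832, so the parallel minimum levy is the binding amount.

R$72,260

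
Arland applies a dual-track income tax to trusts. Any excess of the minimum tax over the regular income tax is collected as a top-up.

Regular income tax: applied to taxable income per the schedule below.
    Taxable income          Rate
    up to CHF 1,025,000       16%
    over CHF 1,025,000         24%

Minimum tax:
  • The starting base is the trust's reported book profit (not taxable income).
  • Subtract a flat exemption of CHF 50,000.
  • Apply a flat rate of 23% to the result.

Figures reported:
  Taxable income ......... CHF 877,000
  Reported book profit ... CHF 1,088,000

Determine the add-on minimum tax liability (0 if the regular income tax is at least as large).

Regular income tax:
  CHF 877,000 × 16% = CHF 140,320

Minimum tax:
  Base (reported book profit): CHF 1,088,000
  Less exemption CHF 50,000 → base CHF 1,038,000
  CHF 1,038,000 × 23% = CHF 238,740

Excess of minimum tax over regular income tax: CHF 238,740 − CHF 140,320 = CHF 98,420.

CHF 98,420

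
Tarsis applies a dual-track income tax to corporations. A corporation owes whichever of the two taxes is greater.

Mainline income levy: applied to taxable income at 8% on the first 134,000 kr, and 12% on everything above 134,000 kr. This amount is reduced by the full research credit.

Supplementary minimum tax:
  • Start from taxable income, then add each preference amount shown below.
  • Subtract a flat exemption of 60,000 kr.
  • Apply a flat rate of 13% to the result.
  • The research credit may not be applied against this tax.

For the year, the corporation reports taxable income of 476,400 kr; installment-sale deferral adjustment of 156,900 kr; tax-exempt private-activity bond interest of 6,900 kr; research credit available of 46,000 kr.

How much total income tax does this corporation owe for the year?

Mainline income levy:
  134,000 kr × 8% = 10,720 kr
  342,400 kr × 12% = 41,088 kr
  → 51,808 kr
  Less research credit 46,000 kr → 5,808 kr

Supplementary minimum tax:
  Adjusted income: 476,400 kr + 156,900 kr + 6,900 kr = 640,200 kr
  Less exemption 60,000 kr → base 580,200 kr
  580,200 kr × 13% = 75,426 kr

75,426 kr > 5,808 kr, so the supplementary minimum tax is the binding amount.

75,426 kr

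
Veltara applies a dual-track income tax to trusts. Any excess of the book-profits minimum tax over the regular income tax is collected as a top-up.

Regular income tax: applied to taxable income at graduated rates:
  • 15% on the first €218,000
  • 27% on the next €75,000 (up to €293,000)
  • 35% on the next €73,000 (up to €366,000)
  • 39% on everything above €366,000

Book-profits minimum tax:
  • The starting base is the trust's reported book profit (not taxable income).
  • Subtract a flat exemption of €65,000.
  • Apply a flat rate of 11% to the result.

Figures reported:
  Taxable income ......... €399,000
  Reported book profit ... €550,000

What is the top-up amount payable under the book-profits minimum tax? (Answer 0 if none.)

€0

Book-profits minimum tax:
  Base (reported book profit): €550,000
  Less exemption €65,000 → base €485,000
  €485,000 × 11% = €53,350

Regular income tax:
  €218,000 × 15% = €32,700
  €75,000 × 27% = €20,250
  €73,000 × 35% = €25,550
  €33,000 × 39% = €12,870
  → €91,370

€53,350 ≤ €91,370, so no add-on is due.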